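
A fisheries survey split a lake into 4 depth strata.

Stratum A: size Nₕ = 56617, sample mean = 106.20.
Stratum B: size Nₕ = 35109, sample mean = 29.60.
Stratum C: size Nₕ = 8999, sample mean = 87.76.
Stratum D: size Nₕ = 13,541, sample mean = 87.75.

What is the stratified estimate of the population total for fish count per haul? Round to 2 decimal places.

9029926.79

A: 56617·106.20 = 6012725.4
B: 35109·29.60 = 1039226.4
C: 8999·87.76 = 789752.24
D: 13541·87.75 = 1188222.75
τ̂ = Σ Nₕx̄ₕ = 9029926.79.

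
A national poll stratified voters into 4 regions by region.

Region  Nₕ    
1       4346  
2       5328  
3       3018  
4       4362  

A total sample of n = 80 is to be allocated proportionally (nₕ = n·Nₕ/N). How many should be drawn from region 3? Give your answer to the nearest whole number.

14

N = 4346 + 5328 + 3018 + 4362 = 17054.
n_3 = 80·3018/17054 = 14.157... → 14.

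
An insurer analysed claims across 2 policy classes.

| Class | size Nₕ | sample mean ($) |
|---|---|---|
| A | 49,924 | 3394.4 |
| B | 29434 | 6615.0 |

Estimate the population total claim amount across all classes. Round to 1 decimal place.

Estimate total by summing Nₕ·x̄ₕ over strata.
49924·3394.4 + 29434·6615.0 = 169462025.6 + 194705910 = 364167935.6.

364167935.6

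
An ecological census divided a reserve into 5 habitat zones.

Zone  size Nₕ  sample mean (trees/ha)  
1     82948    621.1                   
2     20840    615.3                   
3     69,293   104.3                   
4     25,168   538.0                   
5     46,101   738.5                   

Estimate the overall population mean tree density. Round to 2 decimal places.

487.64

N = 244350; weights Wₕ = Nₕ/N = (0.3395, 0.0853, 0.2836, 0.1030, 0.1887).
x̄_st = Σ Wₕ·x̄ₕ = 0.3395·621.1 + 0.0853·615.3 + 0.2836·104.3 + 0.1030·538.0 + 0.1887·738.5 ≈ 487.6410...
→ 487.64.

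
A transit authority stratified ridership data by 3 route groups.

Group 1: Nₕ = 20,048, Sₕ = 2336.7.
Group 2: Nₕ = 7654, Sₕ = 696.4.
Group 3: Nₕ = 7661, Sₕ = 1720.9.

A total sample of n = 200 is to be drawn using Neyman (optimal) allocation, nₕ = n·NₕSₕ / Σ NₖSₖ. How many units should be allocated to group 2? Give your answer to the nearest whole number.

16

Σ NₕSₕ = 20048·2336.7 + 7654·696.4 + 7661·1720.9 = 65360222.1.
Share for 2: 5330245.6/65360222.1 = 0.08155.
n_2 = 200 × 0.08155 = 16.310... → 16.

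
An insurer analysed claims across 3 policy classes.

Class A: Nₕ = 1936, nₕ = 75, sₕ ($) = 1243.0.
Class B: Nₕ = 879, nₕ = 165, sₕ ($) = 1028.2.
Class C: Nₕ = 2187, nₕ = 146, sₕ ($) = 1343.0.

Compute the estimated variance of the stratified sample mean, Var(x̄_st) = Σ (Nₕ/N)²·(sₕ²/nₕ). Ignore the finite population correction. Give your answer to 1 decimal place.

N = 5002. Term for each stratum: Wₕ²sₕ²/nₕ.
Var(x̄_st) = 3086.0597 + 197.8617 + 2361.6164 = 5645.5378 → 5645.5.

5645.5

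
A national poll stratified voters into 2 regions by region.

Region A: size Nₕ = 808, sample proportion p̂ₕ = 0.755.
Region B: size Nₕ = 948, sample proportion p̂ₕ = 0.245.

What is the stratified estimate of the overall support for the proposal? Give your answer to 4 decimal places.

Wₕ = Nₕ/N with N = 1756: 0.4601, 0.5399.
p̂_st = 0.4601·0.755 + 0.5399·0.245 ≈ 0.479670... → 0.4797.

0.4797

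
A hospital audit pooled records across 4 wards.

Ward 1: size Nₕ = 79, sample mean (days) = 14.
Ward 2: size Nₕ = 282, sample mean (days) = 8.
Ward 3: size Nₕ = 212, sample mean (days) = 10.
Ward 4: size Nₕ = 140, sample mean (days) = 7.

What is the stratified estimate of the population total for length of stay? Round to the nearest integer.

6462

1: 79·14 = 1106
2: 282·8 = 2256
3: 212·10 = 2120
4: 140·7 = 980
τ̂ = Σ Nₕx̄ₕ = 6462.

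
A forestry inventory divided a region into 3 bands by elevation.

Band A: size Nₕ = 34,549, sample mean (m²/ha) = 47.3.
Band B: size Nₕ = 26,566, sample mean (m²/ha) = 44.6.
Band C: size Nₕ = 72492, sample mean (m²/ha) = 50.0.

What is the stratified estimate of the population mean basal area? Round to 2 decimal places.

48.23

x̄_st = (Σ Nₕx̄ₕ) / (Σ Nₕ) = (34549·47.3 + 26566·44.6 + 72492·50.0) / 133607
= 6443611.3 / 133607 = 48.2281... → 48.23.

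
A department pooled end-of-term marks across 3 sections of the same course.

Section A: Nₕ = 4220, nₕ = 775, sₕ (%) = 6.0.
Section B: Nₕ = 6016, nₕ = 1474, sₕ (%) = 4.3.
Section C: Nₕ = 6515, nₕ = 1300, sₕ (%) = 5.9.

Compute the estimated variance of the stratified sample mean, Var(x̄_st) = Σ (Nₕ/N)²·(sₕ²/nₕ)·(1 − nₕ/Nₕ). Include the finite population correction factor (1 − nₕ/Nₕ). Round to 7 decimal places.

N = 16751; Wₕ = Nₕ/N.
section A: (4220/16751)²·6.0²/775·(1 − 775/4220) = 0.0024066947
section B: (6016/16751)²·4.3²/1474·(1 − 1474/6016) = 0.0012215547
section C: (6515/16751)²·5.9²/1300·(1 − 1300/6515) = 0.0032422607
Sum = 0.0068705100 → 0.0068705.

0.0068705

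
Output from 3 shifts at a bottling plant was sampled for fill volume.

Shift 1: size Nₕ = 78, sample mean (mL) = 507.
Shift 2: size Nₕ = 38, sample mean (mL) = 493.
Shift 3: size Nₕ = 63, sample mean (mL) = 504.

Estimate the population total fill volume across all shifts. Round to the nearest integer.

90032

Population total = Σ Nₕ·x̄ₕ (each stratum's size times its mean).
78·507 + 38·493 + 63·504 = 39546 + 18734 + 31752 = 90032.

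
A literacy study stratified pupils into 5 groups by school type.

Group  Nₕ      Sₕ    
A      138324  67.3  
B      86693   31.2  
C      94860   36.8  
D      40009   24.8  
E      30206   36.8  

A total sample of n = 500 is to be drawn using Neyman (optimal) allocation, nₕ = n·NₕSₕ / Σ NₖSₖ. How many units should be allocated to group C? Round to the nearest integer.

99

A: NₕSₕ = 138324·67.3 = 9309205.2
B: NₕSₕ = 86693·31.2 = 2704821.6
C: NₕSₕ = 94860·36.8 = 3490848
D: NₕSₕ = 40009·24.8 = 992223.2
E: NₕSₕ = 30206·36.8 = 1111580.8
Σ NₕSₕ = 17608678.8.
n_C = 500·3490848/17608678.8 = 99.123... → 99.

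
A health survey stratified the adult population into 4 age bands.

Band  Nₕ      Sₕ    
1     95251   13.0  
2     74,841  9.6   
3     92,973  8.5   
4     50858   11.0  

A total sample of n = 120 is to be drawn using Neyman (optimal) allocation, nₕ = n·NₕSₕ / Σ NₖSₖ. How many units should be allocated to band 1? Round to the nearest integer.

45

Σ NₕSₕ = 95251·13.0 + 74841·9.6 + 92973·8.5 + 50858·11.0 = 3306445.1.
Share for 1: 1238263/3306445.1 = 0.37450.
n_1 = 120 × 0.37450 = 44.940... → 45.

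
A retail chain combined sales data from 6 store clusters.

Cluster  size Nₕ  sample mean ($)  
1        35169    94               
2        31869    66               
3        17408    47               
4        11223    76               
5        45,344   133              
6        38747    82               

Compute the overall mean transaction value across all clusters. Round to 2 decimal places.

N = 179760; weights Wₕ = Nₕ/N = (0.1956, 0.1773, 0.0968, 0.0624, 0.2522, 0.2155).
x̄_st = Σ Wₕ·x̄ₕ = 0.1956·94 + 0.1773·66 + 0.0968·47 + 0.0624·76 + 0.2522·133 + 0.2155·82 ≈ 90.6118...
→ 90.61.

90.61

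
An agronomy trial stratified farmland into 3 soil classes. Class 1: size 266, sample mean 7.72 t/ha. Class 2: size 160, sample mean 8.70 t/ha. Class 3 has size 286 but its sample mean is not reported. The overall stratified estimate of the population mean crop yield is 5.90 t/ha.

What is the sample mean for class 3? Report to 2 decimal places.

2.64

Σ Nₕx̄ₕ = N·μ, so 286·x̄_3 = 712·5.90 − (266·7.72 + 160·8.70).
= 4200.8 − 3445.52 = 755.28.
x̄_3 = 755.28 / 286 = 2.6408... → 2.64.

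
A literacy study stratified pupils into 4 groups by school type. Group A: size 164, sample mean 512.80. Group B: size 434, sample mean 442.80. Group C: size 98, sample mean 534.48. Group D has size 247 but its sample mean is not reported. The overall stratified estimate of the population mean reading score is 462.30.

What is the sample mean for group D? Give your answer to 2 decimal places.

434.39

N = 164 + 434 + 98 + 247 = 943.
Overall total = μ·N = 462.30·943 = 435948.9.
Subtract the known strata: 164·512.80 + 434·442.80 + 98·534.48 = 328653.44.
Remaining total for group D: 435948.9 − 328653.44 = 107295.46.
Divide by its size: 107295.46 / 247 = 434.3946... → 434.39.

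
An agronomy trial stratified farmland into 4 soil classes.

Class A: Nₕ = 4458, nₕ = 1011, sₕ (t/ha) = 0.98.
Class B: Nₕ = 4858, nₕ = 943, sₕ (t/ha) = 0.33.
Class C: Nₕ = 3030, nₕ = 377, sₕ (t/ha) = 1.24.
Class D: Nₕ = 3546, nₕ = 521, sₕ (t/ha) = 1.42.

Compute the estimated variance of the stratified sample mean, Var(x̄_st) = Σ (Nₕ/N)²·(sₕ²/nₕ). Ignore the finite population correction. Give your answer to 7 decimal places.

N = 15892; Wₕ = Nₕ/N.
class A: (4458/15892)²·0.98²/1011 = 0.0000747522
class B: (4858/15892)²·0.33²/943 = 0.0000107913
class C: (3030/15892)²·1.24²/377 = 0.0001482621
class D: (3546/15892)²·1.42²/521 = 0.0001926901
Sum = 0.0004264957 → 0.0004265.

0.0004265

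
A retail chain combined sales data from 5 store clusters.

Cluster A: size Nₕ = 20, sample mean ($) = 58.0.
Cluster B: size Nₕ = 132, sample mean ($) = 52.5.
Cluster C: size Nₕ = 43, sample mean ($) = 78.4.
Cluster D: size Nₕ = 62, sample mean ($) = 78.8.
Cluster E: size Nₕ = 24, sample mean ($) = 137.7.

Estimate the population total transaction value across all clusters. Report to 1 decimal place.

19651.6

A: 20·58.0 = 1160
B: 132·52.5 = 6930
C: 43·78.4 = 3371.2
D: 62·78.8 = 4885.6
E: 24·137.7 = 3304.8
τ̂ = Σ Nₕx̄ₕ = 19651.6.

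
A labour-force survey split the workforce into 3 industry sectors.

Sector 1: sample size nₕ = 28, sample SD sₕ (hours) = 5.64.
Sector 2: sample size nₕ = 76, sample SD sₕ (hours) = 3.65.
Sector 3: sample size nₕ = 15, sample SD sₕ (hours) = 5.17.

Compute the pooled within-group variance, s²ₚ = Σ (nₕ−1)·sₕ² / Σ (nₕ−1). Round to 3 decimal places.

1: (28−1)·5.64² = 27·31.8096 = 858.8592
2: (76−1)·3.65² = 75·13.3225 = 999.1875
3: (15−1)·5.17² = 14·26.7289 = 374.2046
Numerator = 2232.2513; denominator = Σ(nₕ−1) = 116.
s²ₚ = 2232.2513/116 = 19.24355... → 19.244.

19.244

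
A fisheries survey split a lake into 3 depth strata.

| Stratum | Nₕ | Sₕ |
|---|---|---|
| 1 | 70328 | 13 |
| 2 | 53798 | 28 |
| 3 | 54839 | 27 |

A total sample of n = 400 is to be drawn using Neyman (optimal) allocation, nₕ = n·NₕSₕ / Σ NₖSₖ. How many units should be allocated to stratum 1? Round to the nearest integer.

94

Σ NₕSₕ = 70328·13 + 53798·28 + 54839·27 = 3901261.
Share for 1: 914264/3901261 = 0.23435.
n_1 = 400 × 0.23435 = 93.740... → 94.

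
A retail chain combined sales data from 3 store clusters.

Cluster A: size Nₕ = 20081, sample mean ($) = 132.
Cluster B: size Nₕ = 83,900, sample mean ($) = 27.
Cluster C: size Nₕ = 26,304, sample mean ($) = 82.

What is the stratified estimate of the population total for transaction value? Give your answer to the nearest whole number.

A: 20081·132 = 2650692
B: 83900·27 = 2265300
C: 26304·82 = 2156928
τ̂ = Σ Nₕx̄ₕ = 7072920.

7072920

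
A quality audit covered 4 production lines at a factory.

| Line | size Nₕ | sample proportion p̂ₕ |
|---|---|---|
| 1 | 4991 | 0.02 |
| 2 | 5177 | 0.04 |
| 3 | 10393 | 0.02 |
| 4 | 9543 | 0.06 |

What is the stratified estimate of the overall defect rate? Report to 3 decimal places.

0.036

N = 4991 + 5177 + 10393 + 9543 = 30104.
Overall proportion = Σ (Nₕ/N)·p̂ₕ.
Σ Nₕp̂ₕ = 99.82 + 207.08 + 207.86 + 572.58 = 1087.34.
1087.34 / 30104 = 0.03612... → 0.036.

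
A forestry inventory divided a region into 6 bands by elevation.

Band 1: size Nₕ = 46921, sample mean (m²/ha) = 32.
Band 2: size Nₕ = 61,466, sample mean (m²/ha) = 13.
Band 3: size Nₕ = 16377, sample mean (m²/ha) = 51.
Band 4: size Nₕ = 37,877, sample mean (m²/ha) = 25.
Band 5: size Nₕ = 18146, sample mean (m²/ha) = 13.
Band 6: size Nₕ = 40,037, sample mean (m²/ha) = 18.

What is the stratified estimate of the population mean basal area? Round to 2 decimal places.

22.82

N = 46921 + 61466 + 16377 + 37877 + 18146 + 40037 = 220824.
Weight each subgroup mean by Nₕ/N and sum.
Σ Nₕx̄ₕ = 46921·32 + 61466·13 + 16377·51 + 37877·25 + 18146·13 + 40037·18 = 1501472 + 799058 + 835227 + 946925 + 235898 + 720666 = 5039246.
Divide by N: 5039246 / 220824 = 22.8202... → 22.82.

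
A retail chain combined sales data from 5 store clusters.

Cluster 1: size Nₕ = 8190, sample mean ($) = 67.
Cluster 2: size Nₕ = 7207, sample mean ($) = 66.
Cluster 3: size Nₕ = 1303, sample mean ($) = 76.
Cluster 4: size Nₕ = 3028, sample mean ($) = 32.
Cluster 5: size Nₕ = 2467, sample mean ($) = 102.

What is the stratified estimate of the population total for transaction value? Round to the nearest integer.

1471950

Population total = Σ Nₕ·x̄ₕ (each stratum's size times its mean).
8190·67 + 7207·66 + 1303·76 + 3028·32 + 2467·102 = 548730 + 475662 + 99028 + 96896 + 251634 = 1471950.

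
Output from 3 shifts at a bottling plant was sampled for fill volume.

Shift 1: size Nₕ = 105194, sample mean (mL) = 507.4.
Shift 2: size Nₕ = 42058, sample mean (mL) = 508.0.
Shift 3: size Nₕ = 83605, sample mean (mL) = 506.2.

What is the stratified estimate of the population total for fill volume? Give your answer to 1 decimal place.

117061750.6

Estimate total by summing Nₕ·x̄ₕ over strata.
105194·507.4 + 42058·508.0 + 83605·506.2 = 53375435.6 + 21365464 + 42320851 = 117061750.6.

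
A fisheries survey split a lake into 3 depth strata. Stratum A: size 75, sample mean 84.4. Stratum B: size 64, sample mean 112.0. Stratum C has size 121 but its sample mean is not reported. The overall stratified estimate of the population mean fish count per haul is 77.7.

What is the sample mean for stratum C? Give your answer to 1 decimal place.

55.4

N = 75 + 64 + 121 = 260.
Overall total = μ·N = 77.7·260 = 20202.
Subtract the known strata: 75·84.4 + 64·112.0 = 13498.
Remaining total for stratum C: 20202 − 13498 = 6704.
Divide by its size: 6704 / 121 = 55.405... → 55.4.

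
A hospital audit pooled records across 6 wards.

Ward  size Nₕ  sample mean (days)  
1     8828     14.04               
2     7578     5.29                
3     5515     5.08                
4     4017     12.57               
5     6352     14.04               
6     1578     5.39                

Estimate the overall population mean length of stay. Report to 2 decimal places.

N = 33868; weights Wₕ = Nₕ/N = (0.2607, 0.2238, 0.1628, 0.1186, 0.1876, 0.0466).
x̄_st = Σ Wₕ·x̄ₕ = 0.2607·14.04 + 0.2238·5.29 + 0.1628·5.08 + 0.1186·12.57 + 0.1876·14.04 + 0.0466·5.39 ≈ 10.0458...
→ 10.05.

10.05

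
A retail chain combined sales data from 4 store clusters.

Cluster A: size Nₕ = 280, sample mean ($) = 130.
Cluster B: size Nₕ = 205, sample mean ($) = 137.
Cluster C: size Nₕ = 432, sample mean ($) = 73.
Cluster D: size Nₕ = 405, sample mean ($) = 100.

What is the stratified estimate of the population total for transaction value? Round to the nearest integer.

136521

Estimate total by summing Nₕ·x̄ₕ over strata.
280·130 + 205·137 + 432·73 + 405·100 = 36400 + 28085 + 31536 + 40500 = 136521.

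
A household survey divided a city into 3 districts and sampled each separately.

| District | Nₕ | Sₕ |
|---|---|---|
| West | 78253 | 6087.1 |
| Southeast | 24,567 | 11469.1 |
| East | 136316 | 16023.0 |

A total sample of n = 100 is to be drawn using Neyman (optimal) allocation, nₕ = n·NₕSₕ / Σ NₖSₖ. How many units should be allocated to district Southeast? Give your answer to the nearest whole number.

10

Σ NₕSₕ = 78253·6087.1 + 24567·11469.1 + 136316·16023.0 = 2942286484.
Share for Southeast: 281761379.7/2942286484 = 0.09576.
n_Southeast = 100 × 0.09576 = 9.576... → 10.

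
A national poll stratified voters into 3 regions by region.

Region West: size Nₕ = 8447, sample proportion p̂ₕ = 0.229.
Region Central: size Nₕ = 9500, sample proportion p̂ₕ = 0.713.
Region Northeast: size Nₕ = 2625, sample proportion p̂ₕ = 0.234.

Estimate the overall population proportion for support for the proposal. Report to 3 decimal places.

0.453

N = 8447 + 9500 + 2625 = 20572.
Overall proportion = Σ (Nₕ/N)·p̂ₕ.
Σ Nₕp̂ₕ = 1934.363 + 6773.5 + 614.25 = 9322.113.
9322.113 / 20572 = 0.45315... → 0.453.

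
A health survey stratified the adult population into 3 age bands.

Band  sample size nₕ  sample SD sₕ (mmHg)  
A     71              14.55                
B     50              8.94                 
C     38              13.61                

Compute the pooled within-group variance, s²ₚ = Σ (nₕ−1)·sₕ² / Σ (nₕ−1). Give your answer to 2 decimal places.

164.03

Degrees of freedom: 70 + 49 + 37 = 156.
Σ(nₕ−1)sₕ² = 70·211.7025 + 49·79.9236 + 37·185.2321 = 25589.0191.
s²ₚ = 25589.0191 / 156 = 164.0322... → 164.03.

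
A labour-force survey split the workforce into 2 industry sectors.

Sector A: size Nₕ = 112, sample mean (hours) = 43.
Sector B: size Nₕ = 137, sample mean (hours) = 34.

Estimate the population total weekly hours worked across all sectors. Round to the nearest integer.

9474

Population total = Σ Nₕ·x̄ₕ (each stratum's size times its mean).
112·43 + 137·34 = 4816 + 4658 = 9474.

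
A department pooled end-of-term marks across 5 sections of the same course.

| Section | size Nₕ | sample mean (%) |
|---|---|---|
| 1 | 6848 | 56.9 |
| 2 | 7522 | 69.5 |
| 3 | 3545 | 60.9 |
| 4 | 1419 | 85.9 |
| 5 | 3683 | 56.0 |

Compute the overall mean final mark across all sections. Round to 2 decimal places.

63.28

N = 23017; weights Wₕ = Nₕ/N = (0.2975, 0.3268, 0.1540, 0.0617, 0.1600).
x̄_st = Σ Wₕ·x̄ₕ = 0.2975·56.9 + 0.3268·69.5 + 0.1540·60.9 + 0.0617·85.9 + 0.1600·56.0 ≈ 63.2776...
→ 63.28.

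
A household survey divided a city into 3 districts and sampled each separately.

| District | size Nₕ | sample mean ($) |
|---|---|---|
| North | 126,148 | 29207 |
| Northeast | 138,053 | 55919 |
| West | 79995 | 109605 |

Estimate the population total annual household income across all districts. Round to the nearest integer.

20172042318

Population total = Σ Nₕ·x̄ₕ (each stratum's size times its mean).
126148·29207 + 138053·55919 + 79995·109605 = 3684404636 + 7719785707 + 8767851975 = 20172042318.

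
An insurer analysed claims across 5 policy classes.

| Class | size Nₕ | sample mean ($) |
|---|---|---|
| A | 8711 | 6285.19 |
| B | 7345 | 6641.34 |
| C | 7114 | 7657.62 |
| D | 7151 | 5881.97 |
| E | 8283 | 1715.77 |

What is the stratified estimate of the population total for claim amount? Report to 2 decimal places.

Estimate total by summing Nₕ·x̄ₕ over strata.
8711·6285.19 + 7345·6641.34 + 7114·7657.62 + 7151·5881.97 + 8283·1715.77 = 54750290.09 + 48780642.3 + 54476308.68 + 42061967.47 + 14211722.91 = 214280931.45.

214280931.45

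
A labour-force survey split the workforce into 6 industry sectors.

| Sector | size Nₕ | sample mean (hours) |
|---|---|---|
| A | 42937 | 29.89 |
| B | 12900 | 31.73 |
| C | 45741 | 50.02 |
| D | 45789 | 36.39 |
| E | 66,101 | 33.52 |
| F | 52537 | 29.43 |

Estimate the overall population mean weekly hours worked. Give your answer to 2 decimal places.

N = 266005; weights Wₕ = Nₕ/N = (0.1614, 0.0485, 0.1720, 0.1721, 0.2485, 0.1975).
x̄_st = Σ Wₕ·x̄ₕ = 0.1614·29.89 + 0.0485·31.73 + 0.1720·50.02 + 0.1721·36.39 + 0.2485·33.52 + 0.1975·29.43 ≈ 35.3708...
→ 35.37.

35.37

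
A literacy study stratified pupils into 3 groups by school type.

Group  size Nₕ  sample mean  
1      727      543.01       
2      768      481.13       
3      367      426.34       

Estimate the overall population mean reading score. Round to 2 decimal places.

N = 1862; weights Wₕ = Nₕ/N = (0.3904, 0.4125, 0.1971).
x̄_st = Σ Wₕ·x̄ₕ = 0.3904·543.01 + 0.4125·481.13 + 0.1971·426.34 ≈ 494.4913...
→ 494.49.

494.49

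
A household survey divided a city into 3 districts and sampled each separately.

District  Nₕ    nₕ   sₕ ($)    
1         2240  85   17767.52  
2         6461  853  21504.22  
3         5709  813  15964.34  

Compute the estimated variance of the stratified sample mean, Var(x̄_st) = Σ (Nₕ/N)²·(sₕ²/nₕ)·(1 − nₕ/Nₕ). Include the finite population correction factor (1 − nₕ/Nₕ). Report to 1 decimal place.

223132.5

N = 14410; Wₕ = Nₕ/N.
district 1: (2240/14410)²·17767.52²/85·(1 − 85/2240) = 86338.0094
district 2: (6461/14410)²·21504.22²/853·(1 − 853/6461) = 94597.1696
district 3: (5709/14410)²·15964.34²/813·(1 − 813/5709) = 42197.3212
Sum = 223132.5002 → 223132.5.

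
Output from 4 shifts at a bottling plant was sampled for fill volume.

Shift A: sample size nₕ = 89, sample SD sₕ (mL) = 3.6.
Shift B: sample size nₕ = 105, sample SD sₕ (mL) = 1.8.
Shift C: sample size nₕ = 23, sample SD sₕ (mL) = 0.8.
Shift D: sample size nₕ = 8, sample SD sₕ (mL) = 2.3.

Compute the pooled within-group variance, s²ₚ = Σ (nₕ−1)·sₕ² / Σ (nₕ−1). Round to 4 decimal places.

6.9165

Degrees of freedom: 88 + 104 + 22 + 7 = 221.
Σ(nₕ−1)sₕ² = 88·12.96 + 104·3.24 + 22·0.64 + 7·5.29 = 1528.55.
s²ₚ = 1528.55 / 221 = 6.916516... → 6.9165.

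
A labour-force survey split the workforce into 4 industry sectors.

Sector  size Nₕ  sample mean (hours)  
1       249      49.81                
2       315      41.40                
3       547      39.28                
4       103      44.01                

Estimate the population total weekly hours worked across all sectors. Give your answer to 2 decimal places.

51462.88

Estimate total by summing Nₕ·x̄ₕ over strata.
249·49.81 + 315·41.40 + 547·39.28 + 103·44.01 = 12402.69 + 13041 + 21486.16 + 4533.03 = 51462.88.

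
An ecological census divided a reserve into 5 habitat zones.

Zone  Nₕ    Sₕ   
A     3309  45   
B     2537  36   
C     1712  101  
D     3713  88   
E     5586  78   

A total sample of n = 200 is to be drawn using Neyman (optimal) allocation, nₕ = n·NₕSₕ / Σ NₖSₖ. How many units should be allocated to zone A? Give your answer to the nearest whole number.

25

Σ NₕSₕ = 3309·45 + 2537·36 + 1712·101 + 3713·88 + 5586·78 = 1175601.
Share for A: 148905/1175601 = 0.12666.
n_A = 200 × 0.12666 = 25.333... → 25.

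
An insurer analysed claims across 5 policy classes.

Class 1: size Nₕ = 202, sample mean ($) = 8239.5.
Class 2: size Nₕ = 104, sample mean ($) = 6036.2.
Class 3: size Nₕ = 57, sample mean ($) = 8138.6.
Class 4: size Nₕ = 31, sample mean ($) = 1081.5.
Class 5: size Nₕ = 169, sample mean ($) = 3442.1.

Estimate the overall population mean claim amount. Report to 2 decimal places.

5988.07

x̄_st = (Σ Nₕx̄ₕ) / (Σ Nₕ) = (202·8239.5 + 104·6036.2 + 57·8138.6 + 31·1081.5 + 169·3442.1) / 563
= 3371285.4 / 563 = 5988.0735... → 5988.07.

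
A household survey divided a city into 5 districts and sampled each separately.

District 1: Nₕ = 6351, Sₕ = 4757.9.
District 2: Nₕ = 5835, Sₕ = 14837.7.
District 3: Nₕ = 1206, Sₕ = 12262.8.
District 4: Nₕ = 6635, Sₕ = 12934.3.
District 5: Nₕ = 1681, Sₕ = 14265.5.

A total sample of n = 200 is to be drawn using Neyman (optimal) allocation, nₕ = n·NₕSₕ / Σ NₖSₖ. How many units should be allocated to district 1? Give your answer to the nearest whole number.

Σ NₕSₕ = 6351·4757.9 + 5835·14837.7 + 1206·12262.8 + 6635·12934.3 + 1681·14265.5 = 241383725.2.
Share for 1: 30217422.9/241383725.2 = 0.12518.
n_1 = 200 × 0.12518 = 25.037... → 25.

25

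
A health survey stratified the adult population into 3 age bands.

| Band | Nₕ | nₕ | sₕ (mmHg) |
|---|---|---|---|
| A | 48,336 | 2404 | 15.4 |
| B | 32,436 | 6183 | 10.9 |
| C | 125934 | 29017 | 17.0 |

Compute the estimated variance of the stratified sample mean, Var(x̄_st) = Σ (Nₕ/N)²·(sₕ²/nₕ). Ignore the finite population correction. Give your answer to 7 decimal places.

0.0095643

N = 206706; Wₕ = Nₕ/N.
band A: (48336/206706)²·15.4²/2404 = 0.0053943886
band B: (32436/206706)²·10.9²/6183 = 0.0004731536
band C: (125934/206706)²·17.0²/29017 = 0.0036967933
Sum = 0.0095643355 → 0.0095643.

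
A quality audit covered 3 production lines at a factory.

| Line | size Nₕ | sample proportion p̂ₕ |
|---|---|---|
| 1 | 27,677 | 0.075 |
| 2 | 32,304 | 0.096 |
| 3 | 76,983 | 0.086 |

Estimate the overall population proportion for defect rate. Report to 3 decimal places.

0.086

N = 27677 + 32304 + 76983 = 136964.
Overall proportion = Σ (Nₕ/N)·p̂ₕ.
Σ Nₕp̂ₕ = 2075.775 + 3101.184 + 6620.538 = 11797.497.
11797.497 / 136964 = 0.08614... → 0.086.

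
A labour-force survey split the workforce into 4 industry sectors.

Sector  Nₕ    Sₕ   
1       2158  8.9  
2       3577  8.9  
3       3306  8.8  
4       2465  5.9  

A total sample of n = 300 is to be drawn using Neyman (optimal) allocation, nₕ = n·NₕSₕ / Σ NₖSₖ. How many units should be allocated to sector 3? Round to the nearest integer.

1: NₕSₕ = 2158·8.9 = 19206.2
2: NₕSₕ = 3577·8.9 = 31835.3
3: NₕSₕ = 3306·8.8 = 29092.8
4: NₕSₕ = 2465·5.9 = 14543.5
Σ NₕSₕ = 94677.8.
n_3 = 300·29092.8/94677.8 = 92.185... → 92.

92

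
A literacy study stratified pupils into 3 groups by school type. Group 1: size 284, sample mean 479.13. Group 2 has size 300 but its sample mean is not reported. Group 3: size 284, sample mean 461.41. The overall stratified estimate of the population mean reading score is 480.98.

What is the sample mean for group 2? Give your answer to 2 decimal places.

N = 284 + 300 + 284 = 868.
Overall total = μ·N = 480.98·868 = 417490.64.
Subtract the known strata: 284·479.13 + 284·461.41 = 267113.36.
Remaining total for group 2: 417490.64 − 267113.36 = 150377.28.
Divide by its size: 150377.28 / 300 = 501.2576 → 501.26.

501.26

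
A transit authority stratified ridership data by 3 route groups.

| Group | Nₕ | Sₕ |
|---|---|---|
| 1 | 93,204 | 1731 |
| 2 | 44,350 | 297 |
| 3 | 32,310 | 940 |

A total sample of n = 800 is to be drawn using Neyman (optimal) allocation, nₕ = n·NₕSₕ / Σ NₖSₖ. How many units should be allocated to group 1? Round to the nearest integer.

630

1: NₕSₕ = 93204·1731 = 161336124
2: NₕSₕ = 44350·297 = 13171950
3: NₕSₕ = 32310·940 = 30371400
Σ NₕSₕ = 204879474.
n_1 = 800·161336124/204879474 = 629.975... → 630.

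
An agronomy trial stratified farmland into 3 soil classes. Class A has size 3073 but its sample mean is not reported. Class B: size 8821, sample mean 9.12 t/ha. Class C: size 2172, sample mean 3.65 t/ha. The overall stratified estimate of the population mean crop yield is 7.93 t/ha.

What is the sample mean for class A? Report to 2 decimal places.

7.54

N = 3073 + 8821 + 2172 = 14066.
Overall total = μ·N = 7.93·14066 = 111543.38.
Subtract the known strata: 8821·9.12 + 2172·3.65 = 88375.32.
Remaining total for class A: 111543.38 − 88375.32 = 23168.06.
Divide by its size: 23168.06 / 3073 = 7.5392... → 7.54.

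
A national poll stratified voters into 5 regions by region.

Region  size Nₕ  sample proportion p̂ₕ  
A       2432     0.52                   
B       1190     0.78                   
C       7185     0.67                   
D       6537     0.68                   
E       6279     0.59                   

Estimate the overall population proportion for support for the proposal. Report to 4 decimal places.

0.6416

N = 2432 + 1190 + 7185 + 6537 + 6279 = 23623.
Overall proportion = Σ (Nₕ/N)·p̂ₕ.
Σ Nₕp̂ₕ = 1264.64 + 928.2 + 4813.95 + 4445.16 + 3704.61 = 15156.56.
15156.56 / 23623 = 0.641602... → 0.6416.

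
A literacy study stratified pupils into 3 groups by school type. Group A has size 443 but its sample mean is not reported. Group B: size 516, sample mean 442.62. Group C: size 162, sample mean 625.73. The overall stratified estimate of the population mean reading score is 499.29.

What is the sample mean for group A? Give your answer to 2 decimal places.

519.06

N = 443 + 516 + 162 = 1121.
Overall total = μ·N = 499.29·1121 = 559704.09.
Subtract the known strata: 516·442.62 + 162·625.73 = 329760.18.
Remaining total for group A: 559704.09 − 329760.18 = 229943.91.
Divide by its size: 229943.91 / 443 = 519.0607... → 519.06.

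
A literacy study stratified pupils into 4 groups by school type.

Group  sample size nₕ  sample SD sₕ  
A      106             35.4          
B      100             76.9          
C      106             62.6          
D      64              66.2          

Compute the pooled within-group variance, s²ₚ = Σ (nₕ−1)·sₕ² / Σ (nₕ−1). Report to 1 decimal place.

3775.8

A: (106−1)·35.4² = 105·1253.16 = 131581.8
B: (100−1)·76.9² = 99·5913.61 = 585447.39
C: (106−1)·62.6² = 105·3918.76 = 411469.8
D: (64−1)·66.2² = 63·4382.44 = 276093.72
Numerator = 1404592.71; denominator = Σ(nₕ−1) = 372.
s²ₚ = 1404592.71/372 = 3775.787... → 3775.8.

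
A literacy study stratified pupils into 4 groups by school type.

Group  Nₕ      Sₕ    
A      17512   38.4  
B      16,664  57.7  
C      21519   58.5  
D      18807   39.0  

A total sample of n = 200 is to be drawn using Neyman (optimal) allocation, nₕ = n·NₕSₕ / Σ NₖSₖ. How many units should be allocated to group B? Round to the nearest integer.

53

Σ NₕSₕ = 17512·38.4 + 16664·57.7 + 21519·58.5 + 18807·39.0 = 3626308.1.
Share for B: 961512.8/3626308.1 = 0.26515.
n_B = 200 × 0.26515 = 53.030... → 53.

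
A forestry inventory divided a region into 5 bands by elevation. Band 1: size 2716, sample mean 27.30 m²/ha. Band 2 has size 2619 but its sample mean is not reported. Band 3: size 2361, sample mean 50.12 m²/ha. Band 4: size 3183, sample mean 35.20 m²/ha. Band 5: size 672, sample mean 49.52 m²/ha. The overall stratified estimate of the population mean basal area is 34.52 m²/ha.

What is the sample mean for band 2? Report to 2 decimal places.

23.27

Σ Nₕx̄ₕ = N·μ, so 2619·x̄_2 = 11551·34.52 − (2716·27.30 + 2361·50.12 + 3183·35.20 + 672·49.52).
= 398740.52 − 337799.16 = 60941.36.
x̄_2 = 60941.36 / 2619 = 23.2689... → 23.27.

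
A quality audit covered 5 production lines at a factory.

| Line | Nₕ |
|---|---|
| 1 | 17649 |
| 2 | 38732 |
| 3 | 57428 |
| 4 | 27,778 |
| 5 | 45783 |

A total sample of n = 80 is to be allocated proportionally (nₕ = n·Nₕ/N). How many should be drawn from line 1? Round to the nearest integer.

Share of line 1 = 17649/187370 = 0.09419.
Allocate 80 × 0.09419 = 7.535... → 8.

8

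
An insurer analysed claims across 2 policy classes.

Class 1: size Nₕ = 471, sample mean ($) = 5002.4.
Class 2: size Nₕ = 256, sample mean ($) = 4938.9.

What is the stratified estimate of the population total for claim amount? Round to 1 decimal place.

Population total = Σ Nₕ·x̄ₕ (each stratum's size times its mean).
471·5002.4 + 256·4938.9 = 2356130.4 + 1264358.4 = 3620488.8.

3620488.8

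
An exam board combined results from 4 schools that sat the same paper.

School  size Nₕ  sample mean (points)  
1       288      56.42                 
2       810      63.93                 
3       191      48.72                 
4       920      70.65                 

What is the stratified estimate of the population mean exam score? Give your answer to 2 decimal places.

x̄_st = (Σ Nₕx̄ₕ) / (Σ Nₕ) = (288·56.42 + 810·63.93 + 191·48.72 + 920·70.65) / 2209
= 142335.78 / 2209 = 64.4345... → 64.43.

64.43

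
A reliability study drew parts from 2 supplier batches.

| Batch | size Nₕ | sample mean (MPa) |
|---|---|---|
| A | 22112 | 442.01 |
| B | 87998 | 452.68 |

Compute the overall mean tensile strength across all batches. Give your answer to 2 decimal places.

N = 110110; weights Wₕ = Nₕ/N = (0.2008, 0.7992).
x̄_st = Σ Wₕ·x̄ₕ = 0.2008·442.01 + 0.7992·452.68 ≈ 450.5373...
→ 450.54.

450.54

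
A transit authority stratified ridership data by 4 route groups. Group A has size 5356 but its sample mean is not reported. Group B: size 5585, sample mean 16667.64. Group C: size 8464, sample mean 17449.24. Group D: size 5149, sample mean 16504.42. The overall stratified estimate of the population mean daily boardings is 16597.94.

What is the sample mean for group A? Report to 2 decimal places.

Σ Nₕx̄ₕ = N·μ, so 5356·x̄_A = 24554·16597.94 − (5585·16667.64 + 8464·17449.24 + 5149·16504.42).
= 407545818.76 − 325760395.34 = 81785423.42.
x̄_A = 81785423.42 / 5356 = 15269.8699... → 15269.87.

15269.87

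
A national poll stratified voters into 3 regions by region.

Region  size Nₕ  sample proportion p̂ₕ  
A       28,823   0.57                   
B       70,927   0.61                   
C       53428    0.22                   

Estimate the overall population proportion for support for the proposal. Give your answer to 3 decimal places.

0.466

N = 28823 + 70927 + 53428 = 153178.
Overall proportion = Σ (Nₕ/N)·p̂ₕ.
Σ Nₕp̂ₕ = 16429.11 + 43265.47 + 11754.16 = 71448.74.
71448.74 / 153178 = 0.46644... → 0.466.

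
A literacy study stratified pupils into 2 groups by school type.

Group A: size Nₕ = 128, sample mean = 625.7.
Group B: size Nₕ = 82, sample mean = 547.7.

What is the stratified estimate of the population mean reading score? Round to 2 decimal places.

595.24

N = 128 + 82 = 210.
Weight each subgroup mean by Nₕ/N and sum.
Σ Nₕx̄ₕ = 128·625.7 + 82·547.7 = 80089.6 + 44911.4 = 125001.
Divide by N: 125001 / 210 = 595.2429... → 595.24.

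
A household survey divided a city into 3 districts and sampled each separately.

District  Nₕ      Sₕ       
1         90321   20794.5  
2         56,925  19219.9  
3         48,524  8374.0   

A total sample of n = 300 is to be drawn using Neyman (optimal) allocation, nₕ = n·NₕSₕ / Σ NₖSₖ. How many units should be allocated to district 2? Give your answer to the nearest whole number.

Σ NₕSₕ = 90321·20794.5 + 56925·19219.9 + 48524·8374.0 = 3378612818.
Share for 2: 1094092807.5/3378612818 = 0.32383.
n_2 = 300 × 0.32383 = 97.149... → 97.

97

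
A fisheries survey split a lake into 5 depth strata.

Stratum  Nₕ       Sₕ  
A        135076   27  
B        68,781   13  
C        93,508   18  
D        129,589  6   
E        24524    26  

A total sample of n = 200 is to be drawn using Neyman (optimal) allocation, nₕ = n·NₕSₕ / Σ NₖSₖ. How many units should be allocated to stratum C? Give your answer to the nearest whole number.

44

A: NₕSₕ = 135076·27 = 3647052
B: NₕSₕ = 68781·13 = 894153
C: NₕSₕ = 93508·18 = 1683144
D: NₕSₕ = 129589·6 = 777534
E: NₕSₕ = 24524·26 = 637624
Σ NₕSₕ = 7639507.
n_C = 200·1683144/7639507 = 44.064... → 44.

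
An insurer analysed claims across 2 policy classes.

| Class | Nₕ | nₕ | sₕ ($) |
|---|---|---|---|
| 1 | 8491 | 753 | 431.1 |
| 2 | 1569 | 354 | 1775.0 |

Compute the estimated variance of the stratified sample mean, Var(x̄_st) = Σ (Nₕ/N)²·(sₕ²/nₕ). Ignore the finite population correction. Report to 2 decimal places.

N = 10060. Term for each stratum: Wₕ²sₕ²/nₕ.
Var(x̄_st) = 175.82588 + 216.49276 = 392.31864 → 392.32.

392.32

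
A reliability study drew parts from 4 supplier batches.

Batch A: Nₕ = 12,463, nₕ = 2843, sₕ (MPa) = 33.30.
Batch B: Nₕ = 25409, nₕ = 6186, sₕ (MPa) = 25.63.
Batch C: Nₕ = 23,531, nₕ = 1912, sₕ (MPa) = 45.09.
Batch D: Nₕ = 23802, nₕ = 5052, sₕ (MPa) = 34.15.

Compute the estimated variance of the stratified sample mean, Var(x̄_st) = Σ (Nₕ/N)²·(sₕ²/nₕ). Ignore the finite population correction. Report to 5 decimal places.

N = 85205; Wₕ = Nₕ/N.
batch A: (12463/85205)²·33.30²/2843 = 0.00834501
batch B: (25409/85205)²·25.63²/6186 = 0.00944348
batch C: (23531/85205)²·45.09²/1912 = 0.08110044
batch D: (23802/85205)²·34.15²/5052 = 0.01801419
Sum = 0.11690312 → 0.11690.

0.11690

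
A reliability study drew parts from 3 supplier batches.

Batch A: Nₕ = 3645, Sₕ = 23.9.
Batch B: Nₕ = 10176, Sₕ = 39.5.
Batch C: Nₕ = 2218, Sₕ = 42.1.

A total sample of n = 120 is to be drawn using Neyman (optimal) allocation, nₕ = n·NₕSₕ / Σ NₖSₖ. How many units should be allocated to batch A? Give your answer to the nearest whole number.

18

Σ NₕSₕ = 3645·23.9 + 10176·39.5 + 2218·42.1 = 582445.3.
Share for A: 87115.5/582445.3 = 0.14957.
n_A = 120 × 0.14957 = 17.948... → 18.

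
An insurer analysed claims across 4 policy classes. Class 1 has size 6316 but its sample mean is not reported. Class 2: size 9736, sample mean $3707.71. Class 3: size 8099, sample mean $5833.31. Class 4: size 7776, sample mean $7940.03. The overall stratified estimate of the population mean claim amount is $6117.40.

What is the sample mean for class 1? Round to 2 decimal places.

7952.23

N = 6316 + 9736 + 8099 + 7776 = 31927.
Overall total = μ·N = 6117.40·31927 = 195310229.8.
Subtract the known strata: 9736·3707.71 + 8099·5833.31 + 7776·7940.03 = 145083915.53.
Remaining total for class 1: 195310229.8 − 145083915.53 = 50226314.27.
Divide by its size: 50226314.27 / 6316 = 7952.2347... → 7952.23.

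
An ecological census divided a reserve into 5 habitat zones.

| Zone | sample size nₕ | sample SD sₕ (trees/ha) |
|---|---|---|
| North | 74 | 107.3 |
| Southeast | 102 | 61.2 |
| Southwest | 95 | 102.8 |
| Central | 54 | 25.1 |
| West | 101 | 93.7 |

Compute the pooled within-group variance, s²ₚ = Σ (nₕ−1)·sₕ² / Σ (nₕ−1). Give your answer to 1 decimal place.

Degrees of freedom: 73 + 101 + 94 + 53 + 100 = 421.
Σ(nₕ−1)sₕ² = 73·11513.29 + 101·3745.44 + 94·10567.84 + 53·630.01 + 100·8779.69 = 3123496.1.
s²ₚ = 3123496.1 / 421 = 7419.231... → 7419.2.

7419.2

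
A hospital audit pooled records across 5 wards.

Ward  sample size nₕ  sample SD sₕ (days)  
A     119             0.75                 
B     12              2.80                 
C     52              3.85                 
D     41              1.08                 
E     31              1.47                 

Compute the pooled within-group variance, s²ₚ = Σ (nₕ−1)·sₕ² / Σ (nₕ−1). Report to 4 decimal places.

Degrees of freedom: 118 + 11 + 51 + 40 + 30 = 250.
Σ(nₕ−1)sₕ² = 118·0.5625 + 11·7.84 + 51·14.8225 + 40·1.1664 + 30·2.1609 = 1020.0455.
s²ₚ = 1020.0455 / 250 = 4.080182 → 4.0802.

4.0802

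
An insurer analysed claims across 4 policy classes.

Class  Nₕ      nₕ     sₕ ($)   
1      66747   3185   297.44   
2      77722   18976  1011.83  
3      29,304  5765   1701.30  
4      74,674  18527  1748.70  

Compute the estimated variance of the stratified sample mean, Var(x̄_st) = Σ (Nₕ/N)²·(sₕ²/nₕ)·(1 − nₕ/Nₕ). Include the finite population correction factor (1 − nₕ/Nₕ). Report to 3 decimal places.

N = 248447. Term for each stratum: Wₕ²sₕ²/nₕ·(1−nₕ/Nₕ).
Var(x̄_st) = 1.909199 + 3.990848 + 5.610608 + 11.211248 = 22.721903 → 22.722.

22.722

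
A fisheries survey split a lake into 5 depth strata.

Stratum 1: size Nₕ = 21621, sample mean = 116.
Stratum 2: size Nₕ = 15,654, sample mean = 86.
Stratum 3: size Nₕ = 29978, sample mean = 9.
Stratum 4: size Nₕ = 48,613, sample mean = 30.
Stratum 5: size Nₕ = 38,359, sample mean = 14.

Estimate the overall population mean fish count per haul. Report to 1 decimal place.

39.7

N = 21621 + 15654 + 29978 + 48613 + 38359 = 154225.
Weight each subgroup mean by Nₕ/N and sum.
Σ Nₕx̄ₕ = 21621·116 + 15654·86 + 29978·9 + 48613·30 + 38359·14 = 2508036 + 1346244 + 269802 + 1458390 + 537026 = 6119498.
Divide by N: 6119498 / 154225 = 39.679... → 39.7.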